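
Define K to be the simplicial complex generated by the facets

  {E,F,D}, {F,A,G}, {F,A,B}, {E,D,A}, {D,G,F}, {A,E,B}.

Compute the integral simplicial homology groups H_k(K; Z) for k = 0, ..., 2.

H_0 ≅ Z,  H_1 ≅ Z,  H_2 = 0.

K has 6 vertices, 12 edges, 6 triangles.
rank ∂_0 = 0, rank ∂_1 = 5 ⇒ b_0 = 6 − 0 − 5 = 1; all invariant factors of ∂_1 are 1 so no torsion. So H_0 = Z.
rank ∂_1 = 5, rank ∂_2 = 6 ⇒ b_1 = 12 − 5 − 6 = 1; all invariant factors of ∂_2 are 1 so no torsion. So H_1 = Z.
rank ∂_2 = 6, rank ∂_3 = 0 ⇒ b_2 = 6 − 6 − 0 = 0. So H_2 = 0.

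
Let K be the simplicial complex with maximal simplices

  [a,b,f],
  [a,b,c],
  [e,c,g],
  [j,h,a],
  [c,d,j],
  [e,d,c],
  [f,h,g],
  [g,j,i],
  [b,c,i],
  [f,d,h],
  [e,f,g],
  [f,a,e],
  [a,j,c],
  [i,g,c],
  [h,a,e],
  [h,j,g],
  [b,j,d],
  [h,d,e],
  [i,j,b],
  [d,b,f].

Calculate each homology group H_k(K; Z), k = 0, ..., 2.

Fix the vertex order a < b < c < d < e < f < g < h < i < j and write every simplex with vertices in increasing order. Then dim K = 2 and the simplices of K are:

  0-simplices (10): a, b, c, d, e, f, g, h, i, j
  1-simplices (30): ab, ac, ae, af, ah, aj, bc, bd, bf, bi, bj, cd, ce, cg, ci, cj, de, df, dh, dj, ef, eg, eh, fg, fh, gh, gi, gj, hj, ij
  2-simplices (20): abc, abf, acj, aef, aeh, ahj, bci, bdf, bdj, bij, cde, cdj, ceg, cgi, deh, dfh, efg, fgh, ghj, gij

so the chain groups are C_0 ≅ Z^10, C_1 ≅ Z^30, C_2 ≅ Z^20.

Boundary ∂_1: C_1 → C_0 maps an edge to its endpoints' difference, ∂[p,q] = q − p.
As a 10×30 matrix over Z this has rank 9, with invariant factors (1,1,1,1,1,1,1,1,1).

The boundary map ∂_2: C_2 → C_1 sends each 2-simplex [p,q,r] to [q,r] − [p,r] + [p,q]. For instance
  ∂gij = ij − gj + gi,
  ∂bdf = df − bf + bd.
The resulting 30×20 matrix has rank 20, and its Smith normal form has invariant factors (1,1,1,1,1,1,1,1,1,1,1,1,1,1,1,1,1,1,1,2).

Reading off H_k = ker ∂_k / im ∂_{k+1}:

  H_0: rank C_0 − rank ∂_1 = 10 − 9 = 1, and the invariant factors of ∂_1 are all 1, so H_0 ≅ Z.
  H_1: rank ker ∂_1 − rank ∂_2 = (30 − 9) − 20 = 1, and ∂_2 has invariant factor 2 > 1, so H_1 ≅ Z × Z/2.
  H_2: rank ker ∂_2 − rank ∂_3 = (20 − 20) − 0 = 0, and there is no ∂_3, so H_2 ≅ 0.

H_0 ≅ Z,  H_1 ≅ Z × Z/2,  H_2 = 0.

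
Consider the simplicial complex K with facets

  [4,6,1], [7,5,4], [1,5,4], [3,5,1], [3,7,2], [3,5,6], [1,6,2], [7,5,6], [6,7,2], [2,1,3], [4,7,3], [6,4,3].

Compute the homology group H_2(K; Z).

H_2 ≅ 0.

K has 7 vertices, 18 edges, 12 triangles.
rank ∂_2 = 12, rank ∂_3 = 0 ⇒ b_2 = 12 − 12 − 0 = 0. So H_2 ≅ 0.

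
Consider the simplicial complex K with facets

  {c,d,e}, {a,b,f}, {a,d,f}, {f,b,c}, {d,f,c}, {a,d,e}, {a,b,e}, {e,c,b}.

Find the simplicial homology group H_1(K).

We work with the vertex ordering a < b < c < d < e < f. The simplices of K, each written with vertices in increasing order, are:

  0-simplices (6): a, b, c, d, e, f
  1-simplices (12): ab, ad, ae, af, bc, be, bf, cd, ce, cf, de, df
  2-simplices (8): abe, abf, ade, adf, bce, bcf, cde, cdf

so the chain groups are C_0 ≅ Z^6, C_1 ≅ Z^12, C_2 ≅ Z^8.

∂_1: C_1 → C_0 sends each edge [p,q] (with p < q) to q − p. For instance
  ∂de = e − d.
The 6×12 boundary matrix has rank 5 and Smith normal form diag(1,1,1,1,1).

Boundary ∂_2: C_2 → C_1 acts by ∂[p,q,r] = [q,r] − [p,r] + [p,q]. For instance
  ∂abe = be − ae + ab,
  ∂bcf = cf − bf + bc.
As a 12×8 matrix over Z this has rank 7, with invariant factors (1,1,1,1,1,1,1).

Reading off H_k = ker ∂_k / im ∂_{k+1}:

  H_1: rank ker ∂_1 − rank ∂_2 = (12 − 5) − 7 = 0, and the invariant factors of ∂_2 are all 1, so H_1 ≅ 0.

H_1 = 0.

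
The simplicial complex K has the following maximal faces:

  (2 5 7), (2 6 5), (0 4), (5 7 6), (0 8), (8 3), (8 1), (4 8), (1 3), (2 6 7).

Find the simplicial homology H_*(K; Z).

K has 9 vertices, 12 edges, 4 triangles.
rank ∂_0 = 0, rank ∂_1 = 7 ⇒ b_0 = 9 − 0 − 7 = 2; all invariant factors of ∂_1 are 1 so no torsion. So H_0 = Z^2.
rank ∂_1 = 7, rank ∂_2 = 3 ⇒ b_1 = 12 − 7 − 3 = 2; all invariant factors of ∂_2 are 1 so no torsion. So H_1 = Z^2.
rank ∂_2 = 3, rank ∂_3 = 0 ⇒ b_2 = 4 − 3 − 0 = 1. So H_2 = Z.

H_0 = Z^2,  H_1 = Z^2,  H_2 = Z.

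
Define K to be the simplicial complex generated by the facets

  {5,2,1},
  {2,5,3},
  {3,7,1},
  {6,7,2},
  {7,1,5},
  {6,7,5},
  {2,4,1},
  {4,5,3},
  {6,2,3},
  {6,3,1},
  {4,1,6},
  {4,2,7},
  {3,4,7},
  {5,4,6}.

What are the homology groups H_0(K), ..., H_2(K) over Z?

K has 7 vertices, 21 edges, 14 triangles.
rank ∂_0 = 0, rank ∂_1 = 6 ⇒ b_0 = 7 − 0 − 6 = 1; all invariant factors of ∂_1 are 1 so no torsion. So H_0 = Z.
rank ∂_1 = 6, rank ∂_2 = 13 ⇒ b_1 = 21 − 6 − 13 = 2; all invariant factors of ∂_2 are 1 so no torsion. So H_1 = Z^2.
rank ∂_2 = 13, rank ∂_3 = 0 ⇒ b_2 = 14 − 13 − 0 = 1. So H_2 = Z.

H_0 ≅ Z,  H_1 ≅ Z^2,  H_2 ≅ Z.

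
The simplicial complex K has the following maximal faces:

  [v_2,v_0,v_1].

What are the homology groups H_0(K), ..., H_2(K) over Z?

We work with the vertex ordering v_0 < v_1 < v_2. The simplices of K, each written with vertices in increasing order, are:

  0-simplices (3): [v_0], [v_1], [v_2]
  1-simplices (3): [v_0,v_1], [v_0,v_2], [v_1,v_2]
  2-simplices (1): [v_0,v_1,v_2]

Hence C_0 ≅ Z^3, C_1 ≅ Z^3, C_2 ≅ Z^1.

Boundary ∂_1: C_1 → C_0 maps an edge to its endpoints' difference, ∂[p,q] = q − p.
The 3×3 boundary matrix has rank 2 and Smith normal form diag(1,1).

Boundary ∂_2: C_2 → C_1 acts by ∂[p,q,r] = [q,r] − [p,r] + [p,q]. For instance
  ∂[v_0,v_1,v_2] = [v_1,v_2] − [v_0,v_2] + [v_0,v_1].
The 3×1 boundary matrix has rank 1 and Smith normal form diag(1).

Now H_k = ker ∂_k / im ∂_{k+1}, so:

  H_0: rank C_0 − rank ∂_1 = 3 − 2 = 1, and the invariant factors of ∂_1 are all 1, so H_0 ≅ Z.
  H_1: rank ker ∂_1 − rank ∂_2 = (3 − 2) − 1 = 0, and the invariant factors of ∂_2 are all 1, so H_1 ≅ 0.
  H_2: rank ker ∂_2 − rank ∂_3 = (1 − 1) − 0 = 0, and there is no ∂_3, so H_2 ≅ 0.

As a check, the Euler characteristic is 3 − 3 + 1 = 1, which agrees with 1 − 0 + 0 = 1.

H_0 ≅ Z,  H_1 = 0,  H_2 = 0.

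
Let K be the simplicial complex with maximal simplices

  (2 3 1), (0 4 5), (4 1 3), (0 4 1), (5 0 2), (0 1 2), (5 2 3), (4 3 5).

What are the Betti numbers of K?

b_0 = 1, b_1 = 0, b_2 = 1.

Fix the vertex order 0 < 1 < 2 < 3 < 4 < 5 and write every simplex with vertices in increasing order. Then dim K = 2 and the simplices of K are:

  0-simplices (6): [0], [1], [2], [3], [4], [5]
  1-simplices (12): [0,1], [0,2], [0,4], [0,5], [1,2], [1,3], [1,4], [2,3], [2,5], [3,4], [3,5], [4,5]
  2-simplices (8): [0,1,2], [0,1,4], [0,2,5], [0,4,5], [1,2,3], [1,3,4], [2,3,5], [3,4,5]

Hence C_0 ≅ Z^6, C_1 ≅ Z^12, C_2 ≅ Z^8.

The boundary map ∂_1: C_1 → C_0 is given by ∂[p,q] = [q] − [p].
The resulting 6×12 matrix has rank 5, and its Smith normal form has invariant factors (1,1,1,1,1).

∂_2: C_2 → C_1 sends each 2-simplex [p,q,r] to [q,r] − [p,r] + [p,q]. For instance
  ∂[2,3,5] = [3,5] − [2,5] + [2,3],
  ∂[1,2,3] = [2,3] − [1,3] + [1,2].
The 12×8 boundary matrix has rank 7 and Smith normal form diag(1,1,1,1,1,1,1).

From H_k ≅ ker(∂_k) / im(∂_{k+1}) we obtain:

  H_0: rank C_0 − rank ∂_1 = 6 − 5 = 1, and the invariant factors of ∂_1 are all 1, so H_0 = Z.
  H_1: rank ker ∂_1 − rank ∂_2 = (12 − 5) − 7 = 0, and the invariant factors of ∂_2 are all 1, so H_1 = 0.
  H_2: rank ker ∂_2 − rank ∂_3 = (8 − 7) − 0 = 1, and there is no ∂_3, so H_2 = Z.

As a check, the Euler characteristic is 6 − 12 + 8 = 2, which agrees with 1 − 0 + 1 = 2.
(K is a triangulation of the 2-sphere S^2.)

Hence the Betti numbers are b_0 = 1, b_1 = 0, b_2 = 1.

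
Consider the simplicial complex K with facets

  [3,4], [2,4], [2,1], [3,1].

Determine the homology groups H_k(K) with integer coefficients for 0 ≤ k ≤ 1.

H_0 ≅ Z,  H_1 ≅ Z.

Order the vertices as 1 < 2 < 3 < 4. Listing each simplex with vertices in this order, K has dimension 1 with simplices:

  0-simplices (4): [1], [2], [3], [4]
  1-simplices (4): [1,2], [1,3], [2,4], [3,4]

Hence C_0 ≅ Z^4, C_1 ≅ Z^4.

Boundary ∂_1: C_1 → C_0 is given by ∂[p,q] = [q] − [p].
This gives a 4×4 integer matrix of rank 3; reducing to Smith normal form yields diagonal entries (1,1,1).

From H_k ≅ ker(∂_k) / im(∂_{k+1}) we obtain:

  H_0: rank C_0 − rank ∂_1 = 4 − 3 = 1, and the invariant factors of ∂_1 are all 1, so H_0 ≅ Z.
  H_1: rank ker ∂_1 − rank ∂_2 = (4 − 3) − 0 = 1, and there is no ∂_2, so H_1 ≅ Z.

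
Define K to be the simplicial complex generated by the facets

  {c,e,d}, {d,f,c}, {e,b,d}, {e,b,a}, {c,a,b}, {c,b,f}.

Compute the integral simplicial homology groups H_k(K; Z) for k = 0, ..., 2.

Take the total order a < b < c < d < e < f on the vertex set. Then K (dimension 2) consists of the simplices:

  0-simplices (6): a, b, c, d, e, f
  1-simplices (12): ab, ac, ae, bc, bd, be, bf, cd, ce, cf, de, df
  2-simplices (6): abc, abe, bcf, bde, cde, cdf

Hence C_0 ≅ Z^6, C_1 ≅ Z^12, C_2 ≅ Z^6.

Boundary ∂_1: C_1 → C_0 is given by ∂[p,q] = [q] − [p]. For instance
  ∂de = e − d.
The resulting 6×12 matrix has rank 5, and its Smith normal form has invariant factors (1,1,1,1,1).

Boundary ∂_2: C_2 → C_1 acts by ∂[p,q,r] = [q,r] − [p,r] + [p,q]. For instance
  ∂abe = be − ae + ab,
  ∂bcf = cf − bf + bc.
The resulting 12×6 matrix has rank 6, and its Smith normal form has invariant factors (1,1,1,1,1,1).

Computing H_k = (kernel of ∂_k) / (image of ∂_{k+1}):

  H_0: rank C_0 − rank ∂_1 = 6 − 5 = 1, and the invariant factors of ∂_1 are all 1, so H_0 ≅ Z.
  H_1: rank ker ∂_1 − rank ∂_2 = (12 − 5) − 6 = 1, and the invariant factors of ∂_2 are all 1, so H_1 ≅ Z.
  H_2: rank ker ∂_2 − rank ∂_3 = (6 − 6) − 0 = 0, and there is no ∂_3, so H_2 ≅ 0.

(K is a triangulation of the cylinder S^1 x I.)

H_0 ≅ Z,  H_1 ≅ Z,  H_2 = 0.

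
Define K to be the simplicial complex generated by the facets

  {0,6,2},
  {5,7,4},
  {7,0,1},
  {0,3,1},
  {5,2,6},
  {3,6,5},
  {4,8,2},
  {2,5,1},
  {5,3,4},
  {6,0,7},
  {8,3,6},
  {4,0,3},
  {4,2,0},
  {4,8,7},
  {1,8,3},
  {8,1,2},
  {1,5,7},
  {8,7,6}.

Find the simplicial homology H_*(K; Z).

H_0 ≅ Z,  H_1 ≅ Z^2,  H_2 ≅ Z.

Fix the vertex order 0 < 1 < 2 < 3 < 4 < 5 < 6 < 7 < 8 and write every simplex with vertices in increasing order. Then dim K = 2 and the simplices of K are:

  0-simplices (9): [0], [1], [2], [3], [4], [5], [6], [7], [8]
  1-simplices (27): (27 of them)
  2-simplices (18): [0,1,3], [0,1,7], [0,2,4], [0,2,6], [0,3,4], [0,6,7], [1,2,5], [1,2,8], [1,3,8], [1,5,7], [2,4,8], [2,5,6], [3,4,5], [3,5,6], [3,6,8], [4,5,7], [4,7,8], [6,7,8]

giving chain groups C_0 ≅ Z^9, C_1 ≅ Z^27, C_2 ≅ Z^18.

∂_1: C_1 → C_0 maps an edge to its endpoints' difference, ∂[p,q] = q − p.
This gives a 9×27 integer matrix of rank 8; reducing to Smith normal form yields diagonal entries (1,1,1,1,1,1,1,1).

The boundary map ∂_2: C_2 → C_1 maps a triangle to the signed sum of its edges. For instance
  ∂[3,5,6] = [5,6] − [3,6] + [3,5],
  ∂[0,3,4] = [3,4] − [0,4] + [0,3].
The 27×18 boundary matrix has rank 17 and Smith normal form diag(1,1,1,1,1,1,1,1,1,1,1,1,1,1,1,1,1).

Now H_k = ker ∂_k / im ∂_{k+1}, so:

  H_0: rank C_0 − rank ∂_1 = 9 − 8 = 1, and the invariant factors of ∂_1 are all 1, so H_0 ≅ Z.
  H_1: rank ker ∂_1 − rank ∂_2 = (27 − 8) − 17 = 2, and the invariant factors of ∂_2 are all 1, so H_1 ≅ Z^2.
  H_2: rank ker ∂_2 − rank ∂_3 = (18 − 17) − 0 = 1, and there is no ∂_3, so H_2 ≅ Z.

As a check, the Euler characteristic is 9 − 27 + 18 = 0, which agrees with 1 − 2 + 1 = 0.
(K is a triangulation of the torus T^2.)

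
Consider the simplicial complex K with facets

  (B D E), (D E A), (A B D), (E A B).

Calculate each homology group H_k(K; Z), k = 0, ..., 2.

H_0 = Z,  H_1 = 0,  H_2 = Z.

Take the total order A < B < D < E on the vertex set. Then K (dimension 2) consists of the simplices:

  0-simplices (4): A, B, D, E
  1-simplices (6): AB, AD, AE, BD, BE, DE
  2-simplices (4): ABD, ABE, ADE, BDE

Hence C_0 ≅ Z^4, C_1 ≅ Z^6, C_2 ≅ Z^4.

The boundary map ∂_1: C_1 → C_0 sends each edge [p,q] (with p < q) to q − p. For instance
  ∂DE = E − D.
The 4×6 boundary matrix has rank 3 and Smith normal form diag(1,1,1).

The boundary map ∂_2: C_2 → C_1 maps a triangle to the signed sum of its edges. For instance
  ∂ADE = DE − AE + AD,
  ∂BDE = DE − BE + BD.
The resulting 6×4 matrix has rank 3, and its Smith normal form has invariant factors (1,1,1).

From H_k ≅ ker(∂_k) / im(∂_{k+1}) we obtain:

  H_0: rank C_0 − rank ∂_1 = 4 − 3 = 1, and the invariant factors of ∂_1 are all 1, so H_0 ≅ Z.
  H_1: rank ker ∂_1 − rank ∂_2 = (6 − 3) − 3 = 0, and the invariant factors of ∂_2 are all 1, so H_1 ≅ 0.
  H_2: rank ker ∂_2 − rank ∂_3 = (4 − 3) − 0 = 1, and there is no ∂_3, so H_2 ≅ Z.

As a check, the Euler characteristic is 4 − 6 + 4 = 2, which agrees with 1 − 0 + 1 = 2.
(K is a triangulation of the 2-sphere S^2.)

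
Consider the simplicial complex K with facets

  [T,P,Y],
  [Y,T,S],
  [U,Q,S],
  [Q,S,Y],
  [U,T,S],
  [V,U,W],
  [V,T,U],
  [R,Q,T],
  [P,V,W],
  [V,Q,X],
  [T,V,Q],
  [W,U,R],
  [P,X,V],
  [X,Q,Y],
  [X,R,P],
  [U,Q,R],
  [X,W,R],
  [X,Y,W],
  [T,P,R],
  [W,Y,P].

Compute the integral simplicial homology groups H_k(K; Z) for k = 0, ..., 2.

We work with the vertex ordering P < Q < R < S < T < U < V < W < X < Y. The simplices of K, each written with vertices in increasing order, are:

  0-simplices (10): P, Q, R, S, T, U, V, W, X, Y
  1-simplices (30): PR, PT, PV, PW, PX, PY, QR, QS, QT, QU, QV, QX, QY, RT, RU, RW, RX, ST, SU, SY, TU, TV, TY, UV, UW, VW, VX, WX, WY, XY
  2-simplices (20): PRT, PRX, PTY, PVW, PVX, PWY, QRT, QRU, QSU, QSY, QTV, QVX, QXY, RUW, RWX, STU, STY, TUV, UVW, WXY

so the chain groups are C_0 ≅ Z^10, C_1 ≅ Z^30, C_2 ≅ Z^20.

Boundary ∂_1: C_1 → C_0 is given by ∂[p,q] = [q] − [p]. For instance
  ∂UV = V − U.
As a 10×30 matrix over Z this has rank 9, with invariant factors (1,1,1,1,1,1,1,1,1).

The boundary map ∂_2: C_2 → C_1 sends each 2-simplex [p,q,r] to [q,r] − [p,r] + [p,q]. For instance
  ∂QTV = TV − QV + QT,
  ∂PTY = TY − PY + PT.
The resulting 30×20 matrix has rank 20, and its Smith normal form has invariant factors (1,1,1,1,1,1,1,1,1,1,1,1,1,1,1,1,1,1,1,2).

Now H_k = ker ∂_k / im ∂_{k+1}, so:

  H_0: rank C_0 − rank ∂_1 = 10 − 9 = 1, and the invariant factors of ∂_1 are all 1, so H_0 ≅ Z.
  H_1: rank ker ∂_1 − rank ∂_2 = (30 − 9) − 20 = 1, and ∂_2 has invariant factor 2 > 1, so H_1 ≅ Z ⊕ Z/2.
  H_2: rank ker ∂_2 − rank ∂_3 = (20 − 20) − 0 = 0, and there is no ∂_3, so H_2 ≅ 0.

H_0 ≅ Z,  H_1 ≅ Z ⊕ Z/2,  H_2 = 0.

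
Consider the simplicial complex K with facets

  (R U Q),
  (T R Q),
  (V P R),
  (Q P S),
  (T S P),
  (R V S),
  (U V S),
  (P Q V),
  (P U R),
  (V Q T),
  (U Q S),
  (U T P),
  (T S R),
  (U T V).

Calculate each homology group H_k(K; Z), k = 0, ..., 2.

H_0 ≅ Z,  H_1 ≅ Z^2,  H_2 ≅ Z.

K has 7 vertices, 21 edges, 14 triangles.
rank ∂_0 = 0, rank ∂_1 = 6 ⇒ b_0 = 7 − 0 − 6 = 1; all invariant factors of ∂_1 are 1 so no torsion. So H_0 = Z.
rank ∂_1 = 6, rank ∂_2 = 13 ⇒ b_1 = 21 − 6 − 13 = 2; all invariant factors of ∂_2 are 1 so no torsion. So H_1 = Z^2.
rank ∂_2 = 13, rank ∂_3 = 0 ⇒ b_2 = 14 − 13 − 0 = 1. So H_2 = Z.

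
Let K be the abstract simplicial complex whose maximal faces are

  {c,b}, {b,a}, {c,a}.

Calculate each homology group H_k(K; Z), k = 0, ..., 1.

Order the vertices as a < b < c. Listing each simplex with vertices in this order, K has dimension 1 with simplices:

  0-simplices (3): a, b, c
  1-simplices (3): ab, ac, bc

Hence C_0 ≅ Z^3, C_1 ≅ Z^3.

∂_1: C_1 → C_0 sends each edge [p,q] (with p < q) to q − p.
The 3×3 boundary matrix has rank 2 and Smith normal form diag(1,1).

Reading off H_k = ker ∂_k / im ∂_{k+1}:

  H_0: rank C_0 − rank ∂_1 = 3 − 2 = 1, and the invariant factors of ∂_1 are all 1, so H_0 = Z.
  H_1: rank ker ∂_1 − rank ∂_2 = (3 − 2) − 0 = 1, and there is no ∂_2, so H_1 = Z.

As a check, the Euler characteristic is 3 − 3 = 0, which agrees with 1 − 1 = 0.

H_0 ≅ Z,  H_1 ≅ Z.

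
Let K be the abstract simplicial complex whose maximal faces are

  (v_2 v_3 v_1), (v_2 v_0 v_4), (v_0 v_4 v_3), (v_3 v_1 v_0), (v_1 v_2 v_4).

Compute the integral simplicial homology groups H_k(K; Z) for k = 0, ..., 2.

H_0 = Z,  H_1 = Z,  H_2 = 0.

Fix the vertex order v_0 < v_1 < v_2 < v_3 < v_4 and write every simplex with vertices in increasing order. Then dim K = 2 and the simplices of K are:

  0-simplices (5): [v_0], [v_1], [v_2], [v_3], [v_4]
  1-simplices (10): [v_0,v_1], [v_0,v_2], [v_0,v_3], [v_0,v_4], [v_1,v_2], [v_1,v_3], [v_1,v_4], [v_2,v_3], [v_2,v_4], [v_3,v_4]
  2-simplices (5): [v_0,v_1,v_3], [v_0,v_2,v_4], [v_0,v_3,v_4], [v_1,v_2,v_3], [v_1,v_2,v_4]

giving chain groups C_0 ≅ Z^5, C_1 ≅ Z^10, C_2 ≅ Z^5.

∂_1: C_1 → C_0 maps an edge to its endpoints' difference, ∂[p,q] = q − p. For instance
  ∂[v_0,v_4] = [v_4] − [v_0].
As a 5×10 matrix over Z this has rank 4, with invariant factors (1,1,1,1).

The boundary map ∂_2: C_2 → C_1 sends each 2-simplex [p,q,r] to [q,r] − [p,r] + [p,q]. For instance
  ∂[v_1,v_2,v_3] = [v_2,v_3] − [v_1,v_3] + [v_1,v_2],
  ∂[v_0,v_2,v_4] = [v_2,v_4] − [v_0,v_4] + [v_0,v_2].
As a 10×5 matrix over Z this has rank 5, with invariant factors (1,1,1,1,1).

From H_k ≅ ker(∂_k) / im(∂_{k+1}) we obtain:

  H_0: rank C_0 − rank ∂_1 = 5 − 4 = 1, and the invariant factors of ∂_1 are all 1, so H_0 = Z.
  H_1: rank ker ∂_1 − rank ∂_2 = (10 − 4) − 5 = 1, and the invariant factors of ∂_2 are all 1, so H_1 = Z.
  H_2: rank ker ∂_2 − rank ∂_3 = (5 − 5) − 0 = 0, and there is no ∂_3, so H_2 = 0.

(K is a triangulation of the Möbius band.)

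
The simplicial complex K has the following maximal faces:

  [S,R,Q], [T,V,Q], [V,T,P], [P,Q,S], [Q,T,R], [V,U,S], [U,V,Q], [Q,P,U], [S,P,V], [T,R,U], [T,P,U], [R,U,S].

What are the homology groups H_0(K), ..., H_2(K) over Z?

H_0 ≅ Z,  H_1 ≅ Z/2Z,  H_2 = 0.

Order the vertices as P < Q < R < S < T < U < V. Listing each simplex with vertices in this order, K has dimension 2 with simplices:

  0-simplices (7): P, Q, R, S, T, U, V
  1-simplices (18): PQ, PS, PT, PU, PV, QR, QS, QT, QU, QV, RS, RT, RU, SU, SV, TU, TV, UV
  2-simplices (12): PQS, PQU, PSV, PTU, PTV, QRS, QRT, QTV, QUV, RSU, RTU, SUV

giving chain groups C_0 ≅ Z^7, C_1 ≅ Z^18, C_2 ≅ Z^12.

The boundary map ∂_1: C_1 → C_0 is given by ∂[p,q] = [q] − [p]. For instance
  ∂SU = U − S.
As a 7×18 matrix over Z this has rank 6, with invariant factors (1,1,1,1,1,1).

The boundary map ∂_2: C_2 → C_1 acts by ∂[p,q,r] = [q,r] − [p,r] + [p,q]. For instance
  ∂RTU = TU − RU + RT,
  ∂SUV = UV − SV + SU.
The resulting 18×12 matrix has rank 12, and its Smith normal form has invariant factors (1,1,1,1,1,1,1,1,1,1,1,2).

From H_k ≅ ker(∂_k) / im(∂_{k+1}) we obtain:

  H_0: rank C_0 − rank ∂_1 = 7 − 6 = 1, and the invariant factors of ∂_1 are all 1, so H_0 = Z.
  H_1: rank ker ∂_1 − rank ∂_2 = (18 − 6) − 12 = 0, and ∂_2 has invariant factor 2 > 1, so H_1 = Z/2Z.
  H_2: rank ker ∂_2 − rank ∂_3 = (12 − 12) − 0 = 0, and there is no ∂_3, so H_2 = 0.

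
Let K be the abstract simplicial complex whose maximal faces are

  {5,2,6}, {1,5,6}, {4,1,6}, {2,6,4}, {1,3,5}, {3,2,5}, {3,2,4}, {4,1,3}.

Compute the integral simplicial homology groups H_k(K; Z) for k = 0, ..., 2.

Order the vertices as 1 < 2 < 3 < 4 < 5 < 6. Listing each simplex with vertices in this order, K has dimension 2 with simplices:

  0-simplices (6): [1], [2], [3], [4], [5], [6]
  1-simplices (12): [1,3], [1,4], [1,5], [1,6], [2,3], [2,4], [2,5], [2,6], [3,4], [3,5], [4,6], [5,6]
  2-simplices (8): [1,3,4], [1,3,5], [1,4,6], [1,5,6], [2,3,4], [2,3,5], [2,4,6], [2,5,6]

so the chain groups are C_0 ≅ Z^6, C_1 ≅ Z^12, C_2 ≅ Z^8.

∂_1: C_1 → C_0 maps an edge to its endpoints' difference, ∂[p,q] = q − p.
The resulting 6×12 matrix has rank 5, and its Smith normal form has invariant factors (1,1,1,1,1).

∂_2: C_2 → C_1 acts by ∂[p,q,r] = [q,r] − [p,r] + [p,q]. For instance
  ∂[2,3,5] = [3,5] − [2,5] + [2,3],
  ∂[1,3,4] = [3,4] − [1,4] + [1,3].
As a 12×8 matrix over Z this has rank 7, with invariant factors (1,1,1,1,1,1,1).

Computing H_k = (kernel of ∂_k) / (image of ∂_{k+1}):

  H_0: rank C_0 − rank ∂_1 = 6 − 5 = 1, and the invariant factors of ∂_1 are all 1, so H_0 = Z.
  H_1: rank ker ∂_1 − rank ∂_2 = (12 − 5) − 7 = 0, and the invariant factors of ∂_2 are all 1, so H_1 = 0.
  H_2: rank ker ∂_2 − rank ∂_3 = (8 − 7) − 0 = 1, and there is no ∂_3, so H_2 = Z.

H_0 ≅ Z,  H_1 = 0,  H_2 ≅ Z.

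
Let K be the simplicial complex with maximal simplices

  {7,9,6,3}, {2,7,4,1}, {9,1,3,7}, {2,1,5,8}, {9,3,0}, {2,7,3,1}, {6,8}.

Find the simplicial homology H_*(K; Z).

Take the total order 0 < 1 < 2 < 3 < 4 < 5 < 6 < 7 < 8 < 9 on the vertex set. Then K (dimension 3) consists of the simplices:

  0-simplices (10): [0], [1], [2], [3], [4], [5], [6], [7], [8], [9]
  1-simplices (23): [0,3], [0,9], [1,2], [1,3], [1,4], [1,5], [1,7], [1,8], [1,9], [2,3], [2,4], [2,5], [2,7], [2,8], [3,6], [3,7], [3,9], [4,7], [5,8], [6,7], [6,8], [6,9], [7,9]
  2-simplices (18): [0,3,9], [1,2,3], [1,2,4], [1,2,5], [1,2,7], [1,2,8], [1,3,7], [1,3,9], [1,4,7], [1,5,8], [1,7,9], [2,3,7], [2,4,7], [2,5,8], [3,6,7], [3,6,9], [3,7,9], [6,7,9]
  3-simplices (5): [1,2,3,7], [1,2,4,7], [1,2,5,8], [1,3,7,9], [3,6,7,9]

Hence C_0 ≅ Z^10, C_1 ≅ Z^23, C_2 ≅ Z^18, C_3 ≅ Z^5.

∂_1: C_1 → C_0 sends each edge [p,q] (with p < q) to q − p.
The resulting 10×23 matrix has rank 9, and its Smith normal form has invariant factors (1,1,1,1,1,1,1,1,1).

∂_2: C_2 → C_1 sends each 2-simplex [p,q,r] to [q,r] − [p,r] + [p,q]. For instance
  ∂[6,7,9] = [7,9] − [6,9] + [6,7],
  ∂[2,4,7] = [4,7] − [2,7] + [2,4].
As a 23×18 matrix over Z this has rank 13, with invariant factors (1,1,1,1,1,1,1,1,1,1,1,1,1).

∂_3: C_3 → C_2 sends each 3-simplex σ to the alternating sum Σ_i (−1)^i (σ with its i-th vertex removed). For instance
  ∂[1,2,5,8] = [2,5,8] − [1,5,8] + [1,2,8] − [1,2,5],
  ∂[1,2,4,7] = [2,4,7] − [1,4,7] + [1,2,7] − [1,2,4].
This gives a 18×5 integer matrix of rank 5; reducing to Smith normal form yields diagonal entries (1,1,1,1,1).

Now H_k = ker ∂_k / im ∂_{k+1}, so:

  H_0: rank C_0 − rank ∂_1 = 10 − 9 = 1, and the invariant factors of ∂_1 are all 1, so H_0 ≅ Z.
  H_1: rank ker ∂_1 − rank ∂_2 = (23 − 9) − 13 = 1, and the invariant factors of ∂_2 are all 1, so H_1 ≅ Z.
  H_2: rank ker ∂_2 − rank ∂_3 = (18 − 13) − 5 = 0, and the invariant factors of ∂_3 are all 1, so H_2 ≅ 0.
  H_3: rank ker ∂_3 − rank ∂_4 = (5 − 5) − 0 = 0, and there is no ∂_4, so H_3 ≅ 0.

As a check, the Euler characteristic is 10 − 23 + 18 − 5 = 0, which agrees with 1 − 1 + 0 − 0 = 0.

H_0 ≅ Z,  H_1 ≅ Z,  H_2 = 0,  H_3 = 0.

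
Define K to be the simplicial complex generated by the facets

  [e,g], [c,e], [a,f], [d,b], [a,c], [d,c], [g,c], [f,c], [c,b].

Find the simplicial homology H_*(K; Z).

Order the vertices as a < b < c < d < e < f < g. Listing each simplex with vertices in this order, K has dimension 1 with simplices:

  0-simplices (7): a, b, c, d, e, f, g
  1-simplices (9): ac, af, bc, bd, cd, ce, cf, cg, eg

so the chain groups are C_0 ≅ Z^7, C_1 ≅ Z^9.

The boundary map ∂_1: C_1 → C_0 is given by ∂[p,q] = [q] − [p].
The 7×9 boundary matrix has rank 6 and Smith normal form diag(1,1,1,1,1,1).

Reading off H_k = ker ∂_k / im ∂_{k+1}:

  H_0: rank C_0 − rank ∂_1 = 7 − 6 = 1, and the invariant factors of ∂_1 are all 1, so H_0 ≅ Z.
  H_1: rank ker ∂_1 − rank ∂_2 = (9 − 6) − 0 = 3, and there is no ∂_2, so H_1 ≅ Z^3.

(K is a triangulation of a wedge of 3 circles.)

H_0 = Z,  H_1 = Z^3.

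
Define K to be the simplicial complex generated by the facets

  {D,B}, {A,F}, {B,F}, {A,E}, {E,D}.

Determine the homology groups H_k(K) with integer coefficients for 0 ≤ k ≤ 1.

H_0 ≅ Z,  H_1 ≅ Z.

K has 5 vertices, 5 edges.
rank ∂_0 = 0, rank ∂_1 = 4 ⇒ b_0 = 5 − 0 − 4 = 1; all invariant factors of ∂_1 are 1 so no torsion. So H_0 = Z.
rank ∂_1 = 4, rank ∂_2 = 0 ⇒ b_1 = 5 − 4 − 0 = 1. So H_1 = Z.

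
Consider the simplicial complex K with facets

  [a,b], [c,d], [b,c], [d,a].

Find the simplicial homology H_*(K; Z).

H_0 ≅ Z,  H_1 ≅ Z.

Take the total order a < b < c < d on the vertex set. Then K (dimension 1) consists of the simplices:

  0-simplices (4): a, b, c, d
  1-simplices (4): ab, ad, bc, cd

Hence C_0 ≅ Z^4, C_1 ≅ Z^4.

∂_1: C_1 → C_0 sends each edge [p,q] (with p < q) to q − p. For instance
  ∂ad = d − a.
As a 4×4 matrix over Z this has rank 3, with invariant factors (1,1,1).

Now H_k = ker ∂_k / im ∂_{k+1}, so:

  H_0: rank C_0 − rank ∂_1 = 4 − 3 = 1, and the invariant factors of ∂_1 are all 1, so H_0 = Z.
  H_1: rank ker ∂_1 − rank ∂_2 = (4 − 3) − 0 = 1, and there is no ∂_2, so H_1 = Z.

As a check, the Euler characteristic is 4 − 4 = 0, which agrees with 1 − 1 = 0.
(K is a triangulation of the circle S^1.)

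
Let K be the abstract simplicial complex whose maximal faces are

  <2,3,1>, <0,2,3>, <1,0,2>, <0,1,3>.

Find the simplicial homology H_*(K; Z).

H_0 ≅ Z,  H_1 = 0,  H_2 ≅ Z.

Fix the vertex order 0 < 1 < 2 < 3 and write every simplex with vertices in increasing order. Then dim K = 2 and the simplices of K are:

  0-simplices (4): [0], [1], [2], [3]
  1-simplices (6): [0,1], [0,2], [0,3], [1,2], [1,3], [2,3]
  2-simplices (4): [0,1,2], [0,1,3], [0,2,3], [1,2,3]

giving chain groups C_0 ≅ Z^4, C_1 ≅ Z^6, C_2 ≅ Z^4.

The boundary map ∂_1: C_1 → C_0 is given by ∂[p,q] = [q] − [p]. For instance
  ∂[2,3] = [3] − [2].
This gives a 4×6 integer matrix of rank 3; reducing to Smith normal form yields diagonal entries (1,1,1).

Boundary ∂_2: C_2 → C_1 acts by ∂[p,q,r] = [q,r] − [p,r] + [p,q]. For instance
  ∂[0,1,3] = [1,3] − [0,3] + [0,1],
  ∂[1,2,3] = [2,3] − [1,3] + [1,2].
This gives a 6×4 integer matrix of rank 3; reducing to Smith normal form yields diagonal entries (1,1,1).

Computing H_k = (kernel of ∂_k) / (image of ∂_{k+1}):

  H_0: rank C_0 − rank ∂_1 = 4 − 3 = 1, and the invariant factors of ∂_1 are all 1, so H_0 ≅ Z.
  H_1: rank ker ∂_1 − rank ∂_2 = (6 − 3) − 3 = 0, and the invariant factors of ∂_2 are all 1, so H_1 ≅ 0.
  H_2: rank ker ∂_2 − rank ∂_3 = (4 − 3) − 0 = 1, and there is no ∂_3, so H_2 ≅ Z.

As a check, the Euler characteristic is 4 − 6 + 4 = 2, which agrees with 1 − 0 + 1 = 2.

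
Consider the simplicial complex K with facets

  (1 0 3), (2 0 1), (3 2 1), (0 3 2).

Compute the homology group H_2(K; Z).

H_2 = Z.

We work with the vertex ordering 0 < 1 < 2 < 3. The simplices of K, each written with vertices in increasing order, are:

  0-simplices (4): [0], [1], [2], [3]
  1-simplices (6): [0,1], [0,2], [0,3], [1,2], [1,3], [2,3]
  2-simplices (4): [0,1,2], [0,1,3], [0,2,3], [1,2,3]

giving chain groups C_0 ≅ Z^4, C_1 ≅ Z^6, C_2 ≅ Z^4.

∂_1: C_1 → C_0 is given by ∂[p,q] = [q] − [p]. For instance
  ∂[2,3] = [3] − [2].
The resulting 4×6 matrix has rank 3, and its Smith normal form has invariant factors (1,1,1).

Boundary ∂_2: C_2 → C_1 maps a triangle to the signed sum of its edges. For instance
  ∂[0,1,3] = [1,3] − [0,3] + [0,1],
  ∂[0,2,3] = [2,3] − [0,3] + [0,2].
The 6×4 boundary matrix has rank 3 and Smith normal form diag(1,1,1).

Now H_k = ker ∂_k / im ∂_{k+1}, so:

  H_2: rank ker ∂_2 − rank ∂_3 = (4 − 3) − 0 = 1, and there is no ∂_3, so H_2 = Z.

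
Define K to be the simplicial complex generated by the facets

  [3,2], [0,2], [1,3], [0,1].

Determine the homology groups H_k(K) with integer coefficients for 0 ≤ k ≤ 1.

Take the total order 0 < 1 < 2 < 3 on the vertex set. Then K (dimension 1) consists of the simplices:

  0-simplices (4): [0], [1], [2], [3]
  1-simplices (4): [0,1], [0,2], [1,3], [2,3]

Hence C_0 ≅ Z^4, C_1 ≅ Z^4.

∂_1: C_1 → C_0 maps an edge to its endpoints' difference, ∂[p,q] = q − p. For instance
  ∂[1,3] = [3] − [1].
The 4×4 boundary matrix has rank 3 and Smith normal form diag(1,1,1).

From H_k ≅ ker(∂_k) / im(∂_{k+1}) we obtain:

  H_0: rank C_0 − rank ∂_1 = 4 − 3 = 1, and the invariant factors of ∂_1 are all 1, so H_0 = Z.
  H_1: rank ker ∂_1 − rank ∂_2 = (4 − 3) − 0 = 1, and there is no ∂_2, so H_1 = Z.

H_0 ≅ Z,  H_1 ≅ Z.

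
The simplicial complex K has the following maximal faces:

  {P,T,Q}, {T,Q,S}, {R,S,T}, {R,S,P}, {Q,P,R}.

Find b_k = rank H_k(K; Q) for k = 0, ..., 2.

b_0 = 1, b_1 = 1, b_2 = 0.

Fix the vertex order P < Q < R < S < T and write every simplex with vertices in increasing order. Then dim K = 2 and the simplices of K are:

  0-simplices (5): P, Q, R, S, T
  1-simplices (10): PQ, PR, PS, PT, QR, QS, QT, RS, RT, ST
  2-simplices (5): PQR, PQT, PRS, QST, RST

giving chain groups C_0 ≅ Z^5, C_1 ≅ Z^10, C_2 ≅ Z^5.

The boundary map ∂_1: C_1 → C_0 maps an edge to its endpoints' difference, ∂[p,q] = q − p. For instance
  ∂RT = T − R.
The 5×10 boundary matrix has rank 4 and Smith normal form diag(1,1,1,1).

∂_2: C_2 → C_1 maps a triangle to the signed sum of its edges. For instance
  ∂PQR = QR − PR + PQ,
  ∂PQT = QT − PT + PQ.
The 10×5 boundary matrix has rank 5 and Smith normal form diag(1,1,1,1,1).

From H_k ≅ ker(∂_k) / im(∂_{k+1}) we obtain:

  H_0: rank C_0 − rank ∂_1 = 5 − 4 = 1, and the invariant factors of ∂_1 are all 1, so H_0 ≅ Z.
  H_1: rank ker ∂_1 − rank ∂_2 = (10 − 4) − 5 = 1, and the invariant factors of ∂_2 are all 1, so H_1 ≅ Z.
  H_2: rank ker ∂_2 − rank ∂_3 = (5 − 5) − 0 = 0, and there is no ∂_3, so H_2 ≅ 0.

As a check, the Euler characteristic is 5 − 10 + 5 = 0, which agrees with 1 − 1 + 0 = 0.

Hence the Betti numbers are b_0 = 1, b_1 = 1, b_2 = 0.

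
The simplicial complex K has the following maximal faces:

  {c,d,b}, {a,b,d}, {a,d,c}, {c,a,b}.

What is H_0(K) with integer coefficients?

Fix the vertex order a < b < c < d and write every simplex with vertices in increasing order. Then dim K = 2 and the simplices of K are:

  0-simplices (4): a, b, c, d
  1-simplices (6): ab, ac, ad, bc, bd, cd
  2-simplices (4): abc, abd, acd, bcd

Hence C_0 ≅ Z^4, C_1 ≅ Z^6, C_2 ≅ Z^4.

The boundary map ∂_1: C_1 → C_0 sends each edge [p,q] (with p < q) to q − p.
As a 4×6 matrix over Z this has rank 3, with invariant factors (1,1,1).

The boundary map ∂_2: C_2 → C_1 sends each 2-simplex [p,q,r] to [q,r] − [p,r] + [p,q]. For instance
  ∂bcd = cd − bd + bc,
  ∂acd = cd − ad + ac.
The resulting 6×4 matrix has rank 3, and its Smith normal form has invariant factors (1,1,1).

Now H_k = ker ∂_k / im ∂_{k+1}, so:

  H_0: rank C_0 − rank ∂_1 = 4 − 3 = 1, and the invariant factors of ∂_1 are all 1, so H_0 ≅ Z.

(K is a triangulation of the 2-sphere S^2.)

H_0 ≅ Z.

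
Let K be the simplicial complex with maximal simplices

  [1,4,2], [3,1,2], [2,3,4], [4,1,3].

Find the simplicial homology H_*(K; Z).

We work with the vertex ordering 1 < 2 < 3 < 4. The simplices of K, each written with vertices in increasing order, are:

  0-simplices (4): [1], [2], [3], [4]
  1-simplices (6): [1,2], [1,3], [1,4], [2,3], [2,4], [3,4]
  2-simplices (4): [1,2,3], [1,2,4], [1,3,4], [2,3,4]

Hence C_0 ≅ Z^4, C_1 ≅ Z^6, C_2 ≅ Z^4.

∂_1: C_1 → C_0 maps an edge to its endpoints' difference, ∂[p,q] = q − p.
The 4×6 boundary matrix has rank 3 and Smith normal form diag(1,1,1).

Boundary ∂_2: C_2 → C_1 acts by ∂[p,q,r] = [q,r] − [p,r] + [p,q]. For instance
  ∂[1,2,3] = [2,3] − [1,3] + [1,2],
  ∂[1,2,4] = [2,4] − [1,4] + [1,2].
The 6×4 boundary matrix has rank 3 and Smith normal form diag(1,1,1).

From H_k ≅ ker(∂_k) / im(∂_{k+1}) we obtain:

  H_0: rank C_0 − rank ∂_1 = 4 − 3 = 1, and the invariant factors of ∂_1 are all 1, so H_0 ≅ Z.
  H_1: rank ker ∂_1 − rank ∂_2 = (6 − 3) − 3 = 0, and the invariant factors of ∂_2 are all 1, so H_1 ≅ 0.
  H_2: rank ker ∂_2 − rank ∂_3 = (4 − 3) − 0 = 1, and there is no ∂_3, so H_2 ≅ Z.

As a check, the Euler characteristic is 4 − 6 + 4 = 2, which agrees with 1 − 0 + 1 = 2.
(K is a triangulation of the 2-sphere S^2.)

H_0 ≅ Z,  H_1 = 0,  H_2 ≅ Z.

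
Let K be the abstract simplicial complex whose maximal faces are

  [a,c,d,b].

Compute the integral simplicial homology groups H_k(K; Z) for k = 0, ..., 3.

Order the vertices as a < b < c < d. Listing each simplex with vertices in this order, K has dimension 3 with simplices:

  0-simplices (4): a, b, c, d
  1-simplices (6): ab, ac, ad, bc, bd, cd
  2-simplices (4): abc, abd, acd, bcd
  3-simplices (1): abcd

Hence C_0 ≅ Z^4, C_1 ≅ Z^6, C_2 ≅ Z^4, C_3 ≅ Z^1.

The boundary map ∂_1: C_1 → C_0 is given by ∂[p,q] = [q] − [p].
As a 4×6 matrix over Z this has rank 3, with invariant factors (1,1,1).

The boundary map ∂_2: C_2 → C_1 acts by ∂[p,q,r] = [q,r] − [p,r] + [p,q]. For instance
  ∂abd = bd − ad + ab,
  ∂acd = cd − ad + ac.
The 6×4 boundary matrix has rank 3 and Smith normal form diag(1,1,1).

∂_3: C_3 → C_2 sends each 3-simplex σ to the alternating sum Σ_i (−1)^i (σ with its i-th vertex removed). For instance
  ∂abcd = bcd − acd + abd − abc.
This gives a 4×1 integer matrix of rank 1; reducing to Smith normal form yields diagonal entries (1).

From H_k ≅ ker(∂_k) / im(∂_{k+1}) we obtain:

  H_0: rank C_0 − rank ∂_1 = 4 − 3 = 1, and the invariant factors of ∂_1 are all 1, so H_0 = Z.
  H_1: rank ker ∂_1 − rank ∂_2 = (6 − 3) − 3 = 0, and the invariant factors of ∂_2 are all 1, so H_1 = 0.
  H_2: rank ker ∂_2 − rank ∂_3 = (4 − 3) − 1 = 0, and the invariant factors of ∂_3 are all 1, so H_2 = 0.
  H_3: rank ker ∂_3 − rank ∂_4 = (1 − 1) − 0 = 0, and there is no ∂_4, so H_3 = 0.

(K is a triangulation of the 3-simplex.)

H_0 ≅ Z,  H_1 = 0,  H_2 = 0,  H_3 = 0.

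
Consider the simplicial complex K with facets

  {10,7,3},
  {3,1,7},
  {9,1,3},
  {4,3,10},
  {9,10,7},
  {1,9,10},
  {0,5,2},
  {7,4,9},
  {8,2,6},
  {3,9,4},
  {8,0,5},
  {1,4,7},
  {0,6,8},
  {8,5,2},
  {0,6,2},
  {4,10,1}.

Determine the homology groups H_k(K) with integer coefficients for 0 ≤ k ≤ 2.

K has 11 vertices, 24 edges, 16 triangles.
rank ∂_0 = 0, rank ∂_1 = 9 ⇒ b_0 = 11 − 0 − 9 = 2; all invariant factors of ∂_1 are 1 so no torsion. So H_0 ≅ Z^2.
rank ∂_1 = 9, rank ∂_2 = 15 ⇒ b_1 = 24 − 9 − 15 = 0; ∂_2 has invariant factor(s) [2] giving torsion. So H_1 ≅ Z/2.
rank ∂_2 = 15, rank ∂_3 = 0 ⇒ b_2 = 16 − 15 − 0 = 1. So H_2 ≅ Z.

H_0 = Z^2,  H_1 = Z/2,  H_2 = Z.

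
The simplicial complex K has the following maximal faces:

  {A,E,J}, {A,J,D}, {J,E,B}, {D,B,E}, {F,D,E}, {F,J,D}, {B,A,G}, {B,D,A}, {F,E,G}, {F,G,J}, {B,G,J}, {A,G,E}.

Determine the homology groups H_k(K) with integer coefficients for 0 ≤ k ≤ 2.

K has 7 vertices, 18 edges, 12 triangles.
rank ∂_0 = 0, rank ∂_1 = 6 ⇒ b_0 = 7 − 0 − 6 = 1; all invariant factors of ∂_1 are 1 so no torsion. So H_0 = Z.
rank ∂_1 = 6, rank ∂_2 = 12 ⇒ b_1 = 18 − 6 − 12 = 0; ∂_2 has invariant factor(s) [2] giving torsion. So H_1 = Z/2.
rank ∂_2 = 12, rank ∂_3 = 0 ⇒ b_2 = 12 − 12 − 0 = 0. So H_2 = 0.

H_0 = Z,  H_1 = Z/2,  H_2 = 0.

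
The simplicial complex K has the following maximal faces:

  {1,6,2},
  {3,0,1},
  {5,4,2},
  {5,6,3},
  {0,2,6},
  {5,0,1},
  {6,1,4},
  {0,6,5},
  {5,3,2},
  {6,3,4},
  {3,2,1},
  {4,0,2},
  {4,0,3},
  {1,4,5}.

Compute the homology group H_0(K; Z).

H_0 ≅ Z.

Fix the vertex order 0 < 1 < 2 < 3 < 4 < 5 < 6 and write every simplex with vertices in increasing order. Then dim K = 2 and the simplices of K are:

  0-simplices (7): [0], [1], [2], [3], [4], [5], [6]
  1-simplices (21): [0,1], [0,2], [0,3], [0,4], [0,5], [0,6], [1,2], [1,3], [1,4], [1,5], [1,6], [2,3], [2,4], [2,5], [2,6], [3,4], [3,5], [3,6], [4,5], [4,6], [5,6]
  2-simplices (14): [0,1,3], [0,1,5], [0,2,4], [0,2,6], [0,3,4], [0,5,6], [1,2,3], [1,2,6], [1,4,5], [1,4,6], [2,3,5], [2,4,5], [3,4,6], [3,5,6]

giving chain groups C_0 ≅ Z^7, C_1 ≅ Z^21, C_2 ≅ Z^14.

The boundary map ∂_1: C_1 → C_0 sends each edge [p,q] (with p < q) to q − p. For instance
  ∂[0,4] = [4] − [0].
The 7×21 boundary matrix has rank 6 and Smith normal form diag(1,1,1,1,1,1).

∂_2: C_2 → C_1 maps a triangle to the signed sum of its edges. For instance
  ∂[3,4,6] = [4,6] − [3,6] + [3,4],
  ∂[1,4,5] = [4,5] − [1,5] + [1,4].
This gives a 21×14 integer matrix of rank 13; reducing to Smith normal form yields diagonal entries (1,1,1,1,1,1,1,1,1,1,1,1,1).

Now H_k = ker ∂_k / im ∂_{k+1}, so:

  H_0: rank C_0 − rank ∂_1 = 7 − 6 = 1, and the invariant factors of ∂_1 are all 1, so H_0 = Z.

(K is a triangulation of the torus T^2.)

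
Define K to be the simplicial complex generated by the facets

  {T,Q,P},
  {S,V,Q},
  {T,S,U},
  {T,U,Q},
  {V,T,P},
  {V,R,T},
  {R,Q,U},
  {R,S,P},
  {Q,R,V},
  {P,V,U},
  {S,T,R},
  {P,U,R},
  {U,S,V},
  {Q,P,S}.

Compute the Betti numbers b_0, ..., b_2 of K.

b_0 = 1, b_1 = 2, b_2 = 1.

K has 7 vertices, 21 edges, 14 triangles.
rank ∂_0 = 0, rank ∂_1 = 6 ⇒ b_0 = 7 − 0 − 6 = 1; all invariant factors of ∂_1 are 1 so no torsion. So H_0 ≅ Z.
rank ∂_1 = 6, rank ∂_2 = 13 ⇒ b_1 = 21 − 6 − 13 = 2; all invariant factors of ∂_2 are 1 so no torsion. So H_1 ≅ Z^2.
rank ∂_2 = 13, rank ∂_3 = 0 ⇒ b_2 = 14 − 13 − 0 = 1. So H_2 ≅ Z.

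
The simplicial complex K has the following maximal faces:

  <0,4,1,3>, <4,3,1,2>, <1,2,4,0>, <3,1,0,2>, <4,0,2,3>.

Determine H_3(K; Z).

H_3 = Z.

Fix the vertex order 0 < 1 < 2 < 3 < 4 and write every simplex with vertices in increasing order. Then dim K = 3 and the simplices of K are:

  0-simplices (5): [0], [1], [2], [3], [4]
  1-simplices (10): [0,1], [0,2], [0,3], [0,4], [1,2], [1,3], [1,4], [2,3], [2,4], [3,4]
  2-simplices (10): [0,1,2], [0,1,3], [0,1,4], [0,2,3], [0,2,4], [0,3,4], [1,2,3], [1,2,4], [1,3,4], [2,3,4]
  3-simplices (5): [0,1,2,3], [0,1,2,4], [0,1,3,4], [0,2,3,4], [1,2,3,4]

so the chain groups are C_0 ≅ Z^5, C_1 ≅ Z^10, C_2 ≅ Z^10, C_3 ≅ Z^5.

Boundary ∂_1: C_1 → C_0 is given by ∂[p,q] = [q] − [p]. For instance
  ∂[3,4] = [4] − [3].
The resulting 5×10 matrix has rank 4, and its Smith normal form has invariant factors (1,1,1,1).

The boundary map ∂_2: C_2 → C_1 sends each 2-simplex [p,q,r] to [q,r] − [p,r] + [p,q]. For instance
  ∂[1,3,4] = [3,4] − [1,4] + [1,3],
  ∂[0,1,2] = [1,2] − [0,2] + [0,1].
The resulting 10×10 matrix has rank 6, and its Smith normal form has invariant factors (1,1,1,1,1,1).

Boundary ∂_3: C_3 → C_2 sends each 3-simplex σ to the alternating sum Σ_i (−1)^i (σ with its i-th vertex removed). For instance
  ∂[0,1,2,4] = [1,2,4] − [0,2,4] + [0,1,4] − [0,1,2],
  ∂[0,1,2,3] = [1,2,3] − [0,2,3] + [0,1,3] − [0,1,2].
The 10×5 boundary matrix has rank 4 and Smith normal form diag(1,1,1,1).

Reading off H_k = ker ∂_k / im ∂_{k+1}:

  H_3: rank ker ∂_3 − rank ∂_4 = (5 − 4) − 0 = 1, and there is no ∂_4, so H_3 = Z.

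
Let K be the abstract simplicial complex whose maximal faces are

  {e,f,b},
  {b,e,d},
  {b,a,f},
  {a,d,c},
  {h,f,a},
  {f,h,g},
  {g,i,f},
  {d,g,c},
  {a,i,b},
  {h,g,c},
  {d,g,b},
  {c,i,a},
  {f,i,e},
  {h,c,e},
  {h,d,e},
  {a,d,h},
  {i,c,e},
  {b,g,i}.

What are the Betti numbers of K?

Take the total order a < b < c < d < e < f < g < h < i on the vertex set. Then K (dimension 2) consists of the simplices:

  0-simplices (9): a, b, c, d, e, f, g, h, i
  1-simplices (27): ab, ac, ad, af, ah, ai, bd, be, bf, bg, bi, cd, ce, cg, ch, ci, de, dg, dh, ef, eh, ei, fg, fh, fi, gh, gi
  2-simplices (18): abf, abi, acd, aci, adh, afh, bde, bdg, bef, bgi, cdg, ceh, cei, cgh, deh, efi, fgh, fgi

so the chain groups are C_0 ≅ Z^9, C_1 ≅ Z^27, C_2 ≅ Z^18.

Boundary ∂_1: C_1 → C_0 is given by ∂[p,q] = [q] − [p].
The 9×27 boundary matrix has rank 8 and Smith normal form diag(1,1,1,1,1,1,1,1).

Boundary ∂_2: C_2 → C_1 maps a triangle to the signed sum of its edges. For instance
  ∂acd = cd − ad + ac,
  ∂abf = bf − af + ab.
This gives a 27×18 integer matrix of rank 18; reducing to Smith normal form yields diagonal entries (1,1,1,1,1,1,1,1,1,1,1,1,1,1,1,1,1,2).

Reading off H_k = ker ∂_k / im ∂_{k+1}:

  H_0: rank C_0 − rank ∂_1 = 9 − 8 = 1, and the invariant factors of ∂_1 are all 1, so H_0 = Z.
  H_1: rank ker ∂_1 − rank ∂_2 = (27 − 8) − 18 = 1, and ∂_2 has invariant factor 2 > 1, so H_1 = Z × Z/2.
  H_2: rank ker ∂_2 − rank ∂_3 = (18 − 18) − 0 = 0, and there is no ∂_3, so H_2 = 0.

(K is a triangulation of the Klein bottle.)

Hence the Betti numbers are b_0 = 1, b_1 = 1, b_2 = 0.

b_0 = 1, b_1 = 1, b_2 = 0.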